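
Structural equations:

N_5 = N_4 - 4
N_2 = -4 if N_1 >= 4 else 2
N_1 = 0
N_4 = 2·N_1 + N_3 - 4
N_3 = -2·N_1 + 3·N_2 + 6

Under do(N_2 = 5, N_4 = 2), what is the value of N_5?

-2

Setting N_2 = 5, N_4 = 2 by intervention discards those variables' equations.
N_5 = N_4 - 4  [with N_4=2]  = -2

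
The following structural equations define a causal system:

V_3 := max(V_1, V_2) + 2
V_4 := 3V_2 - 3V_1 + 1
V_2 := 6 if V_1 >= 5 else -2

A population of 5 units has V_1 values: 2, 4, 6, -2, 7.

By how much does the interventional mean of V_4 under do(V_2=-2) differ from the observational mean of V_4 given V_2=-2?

Under do(V_2=-2), V_2's equation is replaced by V_2=-2 for every unit. Per-unit V_4: -11, -17, -23, 1, -26. Mean = -15.2.
Conditioning on V_2=-2 selects the 3 unit(s) with V_1 ∈ {2, 4, -2}. Their V_4 values: -11, -17, 1. Mean = -9.
Difference = -15.2 − (-9) = -6.2.

-6.2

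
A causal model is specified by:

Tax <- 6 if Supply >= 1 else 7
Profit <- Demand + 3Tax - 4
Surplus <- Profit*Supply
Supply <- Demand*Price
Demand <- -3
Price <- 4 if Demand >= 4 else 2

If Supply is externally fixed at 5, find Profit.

do(Supply=5) replaces the equation Supply <- Demand*Price with the constant Supply = 5.
Tax = 6 if Supply >= 1 else 7  [with Supply=5]  = 6
Profit = Demand + 3Tax - 4  [with Demand=-3, Tax=6]  = 11

11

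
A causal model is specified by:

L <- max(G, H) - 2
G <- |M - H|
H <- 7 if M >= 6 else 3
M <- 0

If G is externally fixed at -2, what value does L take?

The intervention breaks the incoming arrows to G: G <- |M - H| no longer applies, and G = -2.
H = 7 if M >= 6 else 3  [with M=0]  = 3
L = max(G, H) - 2  [with G=-2, H=3]  = 1

1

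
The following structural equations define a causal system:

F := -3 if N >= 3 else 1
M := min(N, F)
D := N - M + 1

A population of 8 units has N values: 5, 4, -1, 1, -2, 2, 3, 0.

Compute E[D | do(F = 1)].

2.25

Under do(F=1), F's equation is replaced by F=1 for every unit. Per-unit D: 5, 4, 1, 1, 1, 2, 3, 1. Mean = 2.25.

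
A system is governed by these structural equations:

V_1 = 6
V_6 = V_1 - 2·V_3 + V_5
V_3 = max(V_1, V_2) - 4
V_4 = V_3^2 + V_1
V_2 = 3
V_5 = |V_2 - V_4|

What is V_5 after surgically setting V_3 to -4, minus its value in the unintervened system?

12

do(V_3=-4) replaces the equation V_3 = max(V_1, V_2) - 4 with the constant V_3 = -4.
V_4 = V_3^2 + V_1  [with V_3=-4, V_1=6]  = 22
V_5 = |V_2 - V_4|  [with V_2=3, V_4=22]  = 19
Without intervention: V_3 = max(V_1, V_2) - 4  [with V_1=6, V_2=3]  = 2; V_4 = V_3^2 + V_1  [with V_3=2, V_1=6]  = 10; V_5 = |V_2 - V_4|  [with V_2=3, V_4=10]  = 7.
Change = 19 − 7 = 12.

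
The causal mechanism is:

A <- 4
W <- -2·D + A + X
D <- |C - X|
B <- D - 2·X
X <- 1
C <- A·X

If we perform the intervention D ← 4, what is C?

Under do(D=4), the mechanism D <- |C - X| is discarded; D is fixed at 4.
Since C is not a descendant of the intervened variable, it is unaffected.
C = A·X  [with A=4, X=1]  = 4

4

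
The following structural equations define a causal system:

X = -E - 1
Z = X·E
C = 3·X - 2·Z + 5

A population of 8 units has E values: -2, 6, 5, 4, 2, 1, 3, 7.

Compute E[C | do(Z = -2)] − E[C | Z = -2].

-11.25

do(Z=-2) breaks Z's dependence on E. With Z=-2 fixed, C across the units is 12, -12, -9, -6, 0, 3, -3, -15, mean -3.75.
E[C|Z=-2] averages over only the 2 units with Z=-2 (E = -2, 1): C = 12, 3, mean 7.5.
Difference = -3.75 − 7.5 = -11.25.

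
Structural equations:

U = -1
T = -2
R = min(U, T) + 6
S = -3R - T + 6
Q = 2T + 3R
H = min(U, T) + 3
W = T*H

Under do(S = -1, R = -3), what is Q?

The joint intervention fixes S = -1, R = -3, removing each variable's own equation.
Q = 2T + 3R  [with T=-2, R=-3]  = -13

-13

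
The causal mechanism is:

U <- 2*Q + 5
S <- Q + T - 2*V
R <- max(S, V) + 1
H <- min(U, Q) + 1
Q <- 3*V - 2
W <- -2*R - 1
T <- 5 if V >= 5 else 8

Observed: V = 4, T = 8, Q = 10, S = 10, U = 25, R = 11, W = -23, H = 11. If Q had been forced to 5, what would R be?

The intervention breaks the incoming arrows to Q: Q <- 3*V - 2 no longer applies, and Q = 5.
T = 5 if V >= 5 else 8  [with V=4]  = 8
S = Q + T - 2*V  [with Q=5, T=8, V=4]  = 5
R = max(S, V) + 1  [with S=5, V=4]  = 6

6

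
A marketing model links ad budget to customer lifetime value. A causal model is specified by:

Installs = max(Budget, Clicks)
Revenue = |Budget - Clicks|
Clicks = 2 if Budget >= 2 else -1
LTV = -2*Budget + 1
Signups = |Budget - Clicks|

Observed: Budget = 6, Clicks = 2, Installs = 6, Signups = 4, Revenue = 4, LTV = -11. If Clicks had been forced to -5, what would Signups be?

Under do(Clicks=-5), the mechanism Clicks = 2 if Budget >= 2 else -1 is discarded; Clicks is fixed at -5.
Signups = |Budget - Clicks|  [with Budget=6, Clicks=-5]  = 11

11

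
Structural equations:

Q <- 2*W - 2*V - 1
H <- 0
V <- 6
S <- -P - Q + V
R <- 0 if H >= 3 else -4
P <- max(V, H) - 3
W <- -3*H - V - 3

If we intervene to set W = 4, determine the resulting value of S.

The intervention breaks the incoming arrows to W: W <- -3*H - V - 3 no longer applies, and W = 4.
Q = 2*W - 2*V - 1  [with W=4, V=6]  = -5
P = max(V, H) - 3  [with V=6, H=0]  = 3
S = -P - Q + V  [with P=3, Q=-5, V=6]  = 8

8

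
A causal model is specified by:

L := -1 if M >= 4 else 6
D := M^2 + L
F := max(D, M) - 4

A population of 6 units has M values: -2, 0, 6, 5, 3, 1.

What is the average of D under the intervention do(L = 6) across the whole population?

18.5

Under do(L=6), L's equation is replaced by L=6 for every unit. Per-unit D: 10, 6, 42, 31, 15, 7. Mean = 18.5.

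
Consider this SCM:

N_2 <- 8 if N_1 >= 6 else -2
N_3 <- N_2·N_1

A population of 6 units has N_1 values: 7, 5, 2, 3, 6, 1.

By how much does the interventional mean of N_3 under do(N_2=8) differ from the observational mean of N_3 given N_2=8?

-20

Every unit gets N_2=8 under the intervention. N_3 values become 56, 40, 16, 24, 48, 8; E[N_3|do(N_2=8)] = 32.
Conditioning on N_2=8 selects the 2 unit(s) with N_1 ∈ {7, 6}. Their N_3 values: 56, 48. Mean = 52.
Difference = 32 − 52 = -20.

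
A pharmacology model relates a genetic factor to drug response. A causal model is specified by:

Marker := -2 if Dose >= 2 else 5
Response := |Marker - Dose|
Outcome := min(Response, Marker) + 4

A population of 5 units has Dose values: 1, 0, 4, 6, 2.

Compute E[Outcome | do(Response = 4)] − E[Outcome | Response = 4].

-0.6

The intervention sets Response=4 in all 5 units regardless of Dose. Recomputing Outcome per unit gives 8, 8, 2, 2, 2; average 4.4.
E[Outcome|Response=4] averages over only the 2 units with Response=4 (Dose = 1, 2): Outcome = 8, 2, mean 5.
Difference = 4.4 − 5 = -0.6.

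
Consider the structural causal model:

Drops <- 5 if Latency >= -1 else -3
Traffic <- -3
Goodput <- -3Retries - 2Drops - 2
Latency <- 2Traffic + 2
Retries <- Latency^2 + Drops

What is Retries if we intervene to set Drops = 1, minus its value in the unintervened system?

4

The intervention breaks the incoming arrows to Drops: Drops <- 5 if Latency >= -1 else -3 no longer applies, and Drops = 1.
Latency = 2Traffic + 2  [with Traffic=-3]  = -4
Retries = Latency^2 + Drops  [with Latency=-4, Drops=1]  = 17
Without intervention: Latency = 2Traffic + 2  [with Traffic=-3]  = -4; Drops = 5 if Latency >= -1 else -3  [with Latency=-4]  = -3; Retries = Latency^2 + Drops  [with Latency=-4, Drops=-3]  = 13.
Change = 17 − 13 = 4.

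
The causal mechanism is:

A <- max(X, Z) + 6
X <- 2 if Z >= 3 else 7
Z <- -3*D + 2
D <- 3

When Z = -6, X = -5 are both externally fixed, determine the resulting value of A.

1

Setting Z = -6, X = -5 by intervention discards those variables' equations.
A = max(X, Z) + 6  [with X=-5, Z=-6]  = 1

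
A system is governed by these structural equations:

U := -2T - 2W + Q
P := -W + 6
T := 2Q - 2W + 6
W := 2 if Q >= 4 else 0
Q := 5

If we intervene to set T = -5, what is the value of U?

The intervention breaks the incoming arrows to T: T := 2Q - 2W + 6 no longer applies, and T = -5.
W = 2 if Q >= 4 else 0  [with Q=5]  = 2
U = -2T - 2W + Q  [with T=-5, W=2, Q=5]  = 11

11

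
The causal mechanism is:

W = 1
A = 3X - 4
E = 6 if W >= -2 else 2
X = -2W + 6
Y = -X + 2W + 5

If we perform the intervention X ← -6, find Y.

The intervention breaks the incoming arrows to X: X = -2W + 6 no longer applies, and X = -6.
Y = -X + 2W + 5  [with X=-6, W=1]  = 13

13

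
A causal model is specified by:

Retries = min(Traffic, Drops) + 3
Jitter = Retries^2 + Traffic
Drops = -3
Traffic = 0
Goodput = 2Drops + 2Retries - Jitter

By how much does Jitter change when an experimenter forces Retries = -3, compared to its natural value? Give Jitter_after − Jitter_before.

9

The intervention breaks the incoming arrows to Retries: Retries = min(Traffic, Drops) + 3 no longer applies, and Retries = -3.
Jitter = Retries^2 + Traffic  [with Retries=-3, Traffic=0]  = 9
Without intervention: Retries = min(Traffic, Drops) + 3  [with Traffic=0, Drops=-3]  = 0; Jitter = Retries^2 + Traffic  [with Retries=0, Traffic=0]  = 0.
Change = 9 − 0 = 9.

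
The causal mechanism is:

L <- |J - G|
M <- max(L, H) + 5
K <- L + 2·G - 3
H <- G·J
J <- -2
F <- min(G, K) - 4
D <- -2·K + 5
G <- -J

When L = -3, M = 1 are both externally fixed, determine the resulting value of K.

The joint intervention fixes L = -3, M = 1, removing each variable's own equation.
G = -J  [with J=-2]  = 2
K = L + 2·G - 3  [with L=-3, G=2]  = -2

-2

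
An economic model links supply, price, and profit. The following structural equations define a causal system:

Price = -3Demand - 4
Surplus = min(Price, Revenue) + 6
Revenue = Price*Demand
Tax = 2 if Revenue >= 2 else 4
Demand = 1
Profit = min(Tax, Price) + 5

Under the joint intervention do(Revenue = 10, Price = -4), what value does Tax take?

The joint intervention fixes Revenue = 10, Price = -4, removing each variable's own equation.
Tax = 2 if Revenue >= 2 else 4  [with Revenue=10]  = 2

2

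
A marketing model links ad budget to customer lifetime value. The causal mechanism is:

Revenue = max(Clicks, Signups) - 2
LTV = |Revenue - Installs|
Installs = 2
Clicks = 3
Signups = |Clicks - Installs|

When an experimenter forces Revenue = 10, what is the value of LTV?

8

Intervening sets Revenue = 10 and removes its equation (Revenue = max(Clicks, Signups) - 2).
LTV = |Revenue - Installs|  [with Revenue=10, Installs=2]  = 8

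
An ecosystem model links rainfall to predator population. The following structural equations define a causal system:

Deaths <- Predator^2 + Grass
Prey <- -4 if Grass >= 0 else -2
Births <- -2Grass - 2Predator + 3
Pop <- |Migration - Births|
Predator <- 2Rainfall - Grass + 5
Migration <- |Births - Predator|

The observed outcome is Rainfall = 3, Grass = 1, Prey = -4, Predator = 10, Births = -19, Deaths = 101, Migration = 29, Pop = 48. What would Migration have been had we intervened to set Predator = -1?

4

The intervention breaks the incoming arrows to Predator: Predator <- 2Rainfall - Grass + 5 no longer applies, and Predator = -1.
Births = -2Grass - 2Predator + 3  [with Grass=1, Predator=-1]  = 3
Migration = |Births - Predator|  [with Births=3, Predator=-1]  = 4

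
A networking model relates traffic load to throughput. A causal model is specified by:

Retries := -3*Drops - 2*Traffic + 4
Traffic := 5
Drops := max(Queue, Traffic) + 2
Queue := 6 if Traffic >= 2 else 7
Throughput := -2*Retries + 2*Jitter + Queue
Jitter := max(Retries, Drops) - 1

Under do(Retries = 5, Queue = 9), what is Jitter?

10

The joint intervention fixes Retries = 5, Queue = 9, removing each variable's own equation.
Drops = max(Queue, Traffic) + 2  [with Queue=9, Traffic=5]  = 11
Jitter = max(Retries, Drops) - 1  [with Retries=5, Drops=11]  = 10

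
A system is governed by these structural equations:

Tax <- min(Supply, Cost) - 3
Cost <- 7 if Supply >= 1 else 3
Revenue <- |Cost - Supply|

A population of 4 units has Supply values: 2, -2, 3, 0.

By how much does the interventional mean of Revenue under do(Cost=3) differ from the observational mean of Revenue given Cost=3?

-1.75

do(Cost=3) breaks Cost's dependence on Supply. With Cost=3 fixed, Revenue across the units is 1, 5, 0, 3, mean 2.25.
Observing Cost=3 restricts to units where Cost's equation naturally yields 3: Supply ∈ {-2, 0}. In that subpopulation Revenue = 5, 3, mean 4.
Difference = 2.25 − 4 = -1.75.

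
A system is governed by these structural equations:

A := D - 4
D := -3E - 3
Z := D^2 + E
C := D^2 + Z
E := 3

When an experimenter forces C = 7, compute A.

The intervention breaks the incoming arrows to C: C := D^2 + Z no longer applies, and C = 7.
Since A is not a descendant of the intervened variable, it is unaffected.
D = -3E - 3  [with E=3]  = -12
A = D - 4  [with D=-12]  = -16

-16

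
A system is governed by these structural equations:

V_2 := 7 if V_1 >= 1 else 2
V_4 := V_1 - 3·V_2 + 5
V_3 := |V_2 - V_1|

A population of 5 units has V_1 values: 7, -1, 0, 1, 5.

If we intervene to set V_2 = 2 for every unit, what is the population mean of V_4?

1.4

do(V_2=2) breaks V_2's dependence on V_1. With V_2=2 fixed, V_4 across the units is 6, -2, -1, 0, 4, mean 1.4.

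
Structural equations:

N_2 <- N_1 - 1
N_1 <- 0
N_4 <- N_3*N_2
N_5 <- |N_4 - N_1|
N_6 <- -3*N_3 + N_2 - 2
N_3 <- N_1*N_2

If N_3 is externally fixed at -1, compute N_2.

-1

Under do(N_3=-1), the mechanism N_3 <- N_1*N_2 is discarded; N_3 is fixed at -1.
Since N_2 is not a descendant of the intervened variable, it is unaffected.
N_2 = N_1 - 1  [with N_1=0]  = -1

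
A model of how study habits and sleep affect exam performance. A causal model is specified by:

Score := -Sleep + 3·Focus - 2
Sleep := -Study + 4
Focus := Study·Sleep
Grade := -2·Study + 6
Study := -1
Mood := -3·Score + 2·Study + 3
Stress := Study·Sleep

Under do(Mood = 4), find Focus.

do(Mood=4) replaces the equation Mood := -3·Score + 2·Study + 3 with the constant Mood = 4.
No directed path runs from Mood to Focus, so Focus keeps its natural value.
Sleep = -Study + 4  [with Study=-1]  = 5
Focus = Study·Sleep  [with Study=-1, Sleep=5]  = -5

-5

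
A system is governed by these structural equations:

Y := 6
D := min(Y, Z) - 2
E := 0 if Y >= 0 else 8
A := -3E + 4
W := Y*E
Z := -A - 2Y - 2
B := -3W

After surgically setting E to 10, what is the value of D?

Under do(E=10), the mechanism E := 0 if Y >= 0 else 8 is discarded; E is fixed at 10.
A = -3E + 4  [with E=10]  = -26
Z = -A - 2Y - 2  [with A=-26, Y=6]  = 12
D = min(Y, Z) - 2  [with Y=6, Z=12]  = 4

4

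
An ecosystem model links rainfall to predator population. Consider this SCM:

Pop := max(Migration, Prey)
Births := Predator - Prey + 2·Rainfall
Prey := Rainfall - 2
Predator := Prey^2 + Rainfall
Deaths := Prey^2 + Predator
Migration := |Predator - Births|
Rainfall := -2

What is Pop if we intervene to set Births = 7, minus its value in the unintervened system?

The intervention breaks the incoming arrows to Births: Births := Predator - Prey + 2·Rainfall no longer applies, and Births = 7.
Prey = Rainfall - 2  [with Rainfall=-2]  = -4
Predator = Prey^2 + Rainfall  [with Prey=-4, Rainfall=-2]  = 14
Migration = |Predator - Births|  [with Predator=14, Births=7]  = 7
Pop = max(Migration, Prey)  [with Migration=7, Prey=-4]  = 7
Without intervention: Prey = Rainfall - 2  [with Rainfall=-2]  = -4; Predator = Prey^2 + Rainfall  [with Prey=-4, Rainfall=-2]  = 14; Births = Predator - Prey + 2·Rainfall  [with Predator=14, Prey=-4, Rainfall=-2]  = 14; Migration = |Predator - Births|  [with Predator=14, Births=14]  = 0; Pop = max(Migration, Prey)  [with Migration=0, Prey=-4]  = 0.
Change = 7 − 0 = 7.

7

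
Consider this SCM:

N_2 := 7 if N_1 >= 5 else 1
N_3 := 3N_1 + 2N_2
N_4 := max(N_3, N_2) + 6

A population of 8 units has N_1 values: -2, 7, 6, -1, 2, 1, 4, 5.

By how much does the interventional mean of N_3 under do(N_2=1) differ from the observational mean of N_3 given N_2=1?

5.85

do(N_2=1) breaks N_2's dependence on N_1. With N_2=1 fixed, N_3 across the units is -4, 23, 20, -1, 8, 5, 14, 17, mean 10.25.
Observing N_2=1 restricts to units where N_2's equation naturally yields 1: N_1 ∈ {-2, -1, 2, 1, 4}. In that subpopulation N_3 = -4, -1, 8, 5, 14, mean 4.4.
Difference = 10.25 − 4.4 = 5.85.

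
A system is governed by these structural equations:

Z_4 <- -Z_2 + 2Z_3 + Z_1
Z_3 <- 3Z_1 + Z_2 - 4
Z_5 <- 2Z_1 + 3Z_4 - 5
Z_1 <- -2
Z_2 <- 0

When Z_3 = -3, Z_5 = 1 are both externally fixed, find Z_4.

The joint intervention fixes Z_3 = -3, Z_5 = 1, removing each variable's own equation.
Z_4 = -Z_2 + 2Z_3 + Z_1  [with Z_2=0, Z_3=-3, Z_1=-2]  = -8

-8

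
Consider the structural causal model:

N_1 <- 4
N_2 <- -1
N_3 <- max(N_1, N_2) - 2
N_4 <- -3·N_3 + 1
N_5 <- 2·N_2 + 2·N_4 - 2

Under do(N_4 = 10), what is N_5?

16

Intervening sets N_4 = 10 and removes its equation (N_4 <- -3·N_3 + 1).
N_5 = 2·N_2 + 2·N_4 - 2  [with N_2=-1, N_4=10]  = 16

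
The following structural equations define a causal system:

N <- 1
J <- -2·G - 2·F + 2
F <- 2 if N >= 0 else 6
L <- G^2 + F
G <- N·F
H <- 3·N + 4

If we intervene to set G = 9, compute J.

The intervention breaks the incoming arrows to G: G <- N·F no longer applies, and G = 9.
F = 2 if N >= 0 else 6  [with N=1]  = 2
J = -2·G - 2·F + 2  [with G=9, F=2]  = -20

-20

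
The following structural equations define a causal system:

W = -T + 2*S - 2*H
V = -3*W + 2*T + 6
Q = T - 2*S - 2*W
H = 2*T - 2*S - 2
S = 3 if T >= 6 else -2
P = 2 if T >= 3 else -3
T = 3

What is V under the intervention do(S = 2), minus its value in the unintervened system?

-72

Under do(S=2), the mechanism S = 3 if T >= 6 else -2 is discarded; S is fixed at 2.
H = 2*T - 2*S - 2  [with T=3, S=2]  = 0
W = -T + 2*S - 2*H  [with T=3, S=2, H=0]  = 1
V = -3*W + 2*T + 6  [with W=1, T=3]  = 9
Without intervention: S = 3 if T >= 6 else -2  [with T=3]  = -2; H = 2*T - 2*S - 2  [with T=3, S=-2]  = 8; W = -T + 2*S - 2*H  [with T=3, S=-2, H=8]  = -23; V = -3*W + 2*T + 6  [with W=-23, T=3]  = 81.
Change = 9 − 81 = -72.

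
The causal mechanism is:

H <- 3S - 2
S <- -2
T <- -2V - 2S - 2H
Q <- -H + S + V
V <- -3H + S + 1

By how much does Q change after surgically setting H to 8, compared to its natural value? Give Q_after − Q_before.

Under do(H=8), the mechanism H <- 3S - 2 is discarded; H is fixed at 8.
V = -3H + S + 1  [with H=8, S=-2]  = -25
Q = -H + S + V  [with H=8, S=-2, V=-25]  = -35
Without intervention: H = 3S - 2  [with S=-2]  = -8; V = -3H + S + 1  [with H=-8, S=-2]  = 23; Q = -H + S + V  [with H=-8, S=-2, V=23]  = 29.
Change = -35 − 29 = -64.

-64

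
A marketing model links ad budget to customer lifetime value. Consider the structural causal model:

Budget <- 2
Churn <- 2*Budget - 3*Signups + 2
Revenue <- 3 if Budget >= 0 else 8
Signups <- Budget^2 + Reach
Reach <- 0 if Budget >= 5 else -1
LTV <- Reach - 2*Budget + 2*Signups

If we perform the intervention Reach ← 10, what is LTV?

34

Under do(Reach=10), the mechanism Reach <- 0 if Budget >= 5 else -1 is discarded; Reach is fixed at 10.
Signups = Budget^2 + Reach  [with Budget=2, Reach=10]  = 14
LTV = Reach - 2*Budget + 2*Signups  [with Reach=10, Budget=2, Signups=14]  = 34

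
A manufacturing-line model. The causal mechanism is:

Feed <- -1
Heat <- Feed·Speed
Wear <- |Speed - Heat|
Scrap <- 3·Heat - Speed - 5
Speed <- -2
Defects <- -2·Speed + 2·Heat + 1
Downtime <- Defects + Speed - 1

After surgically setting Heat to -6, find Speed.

-2

Under do(Heat=-6), the mechanism Heat <- Feed·Speed is discarded; Heat is fixed at -6.
Speed is not downstream of the intervention, so its value is determined by the original equations.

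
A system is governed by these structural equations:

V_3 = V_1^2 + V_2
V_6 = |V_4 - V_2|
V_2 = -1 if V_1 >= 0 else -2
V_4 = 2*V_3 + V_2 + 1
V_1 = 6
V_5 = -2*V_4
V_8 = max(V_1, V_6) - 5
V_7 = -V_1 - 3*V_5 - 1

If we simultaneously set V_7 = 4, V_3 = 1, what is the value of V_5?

Under do(V_7 = 4, V_3 = 1), each intervened variable's structural equation is replaced by its fixed value.
V_2 = -1 if V_1 >= 0 else -2  [with V_1=6]  = -1
V_4 = 2*V_3 + V_2 + 1  [with V_3=1, V_2=-1]  = 2
V_5 = -2*V_4  [with V_4=2]  = -4

-4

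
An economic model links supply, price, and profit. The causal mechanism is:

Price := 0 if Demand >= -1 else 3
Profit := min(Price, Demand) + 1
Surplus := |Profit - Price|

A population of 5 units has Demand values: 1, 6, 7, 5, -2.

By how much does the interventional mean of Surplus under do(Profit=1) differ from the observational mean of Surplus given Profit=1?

0.2

The intervention sets Profit=1 in all 5 units regardless of Demand. Recomputing Surplus per unit gives 1, 1, 1, 1, 2; average 1.2.
Conditioning on Profit=1 selects the 4 unit(s) with Demand ∈ {1, 6, 7, 5}. Their Surplus values: 1, 1, 1, 1. Mean = 1.
Difference = 1.2 − 1 = 0.2.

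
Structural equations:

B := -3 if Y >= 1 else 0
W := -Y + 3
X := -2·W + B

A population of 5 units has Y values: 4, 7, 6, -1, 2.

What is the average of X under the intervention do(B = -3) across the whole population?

-1.8

Every unit gets B=-3 under the intervention. X values become -1, 5, 3, -11, -5; E[X|do(B=-3)] = -1.8.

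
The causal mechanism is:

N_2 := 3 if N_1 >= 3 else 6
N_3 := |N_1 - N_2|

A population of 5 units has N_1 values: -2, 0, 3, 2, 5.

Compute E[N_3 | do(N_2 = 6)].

4.4

Every unit gets N_2=6 under the intervention. N_3 values become 8, 6, 3, 4, 1; E[N_3|do(N_2=6)] = 4.4.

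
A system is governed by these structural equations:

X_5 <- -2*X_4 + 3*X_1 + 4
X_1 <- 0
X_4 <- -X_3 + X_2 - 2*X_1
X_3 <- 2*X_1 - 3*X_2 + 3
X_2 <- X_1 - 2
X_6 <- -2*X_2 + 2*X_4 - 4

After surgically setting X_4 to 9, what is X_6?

Under do(X_4=9), the mechanism X_4 <- -X_3 + X_2 - 2*X_1 is discarded; X_4 is fixed at 9.
X_2 = X_1 - 2  [with X_1=0]  = -2
X_6 = -2*X_2 + 2*X_4 - 4  [with X_2=-2, X_4=9]  = 18

18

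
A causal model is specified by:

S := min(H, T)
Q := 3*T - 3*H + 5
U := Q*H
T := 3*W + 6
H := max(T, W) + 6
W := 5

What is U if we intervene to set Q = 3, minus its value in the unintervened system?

The intervention breaks the incoming arrows to Q: Q := 3*T - 3*H + 5 no longer applies, and Q = 3.
T = 3*W + 6  [with W=5]  = 21
H = max(T, W) + 6  [with T=21, W=5]  = 27
U = Q*H  [with Q=3, H=27]  = 81
Without intervention: T = 3*W + 6  [with W=5]  = 21; H = max(T, W) + 6  [with T=21, W=5]  = 27; Q = 3*T - 3*H + 5  [with T=21, H=27]  = -13; U = Q*H  [with Q=-13, H=27]  = -351.
Change = 81 − (-351) = 432.

432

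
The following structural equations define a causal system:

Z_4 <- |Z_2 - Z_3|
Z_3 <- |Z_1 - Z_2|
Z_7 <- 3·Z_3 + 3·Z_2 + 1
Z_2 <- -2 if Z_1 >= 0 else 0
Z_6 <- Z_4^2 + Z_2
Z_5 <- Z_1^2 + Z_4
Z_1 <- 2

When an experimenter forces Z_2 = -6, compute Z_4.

Under do(Z_2=-6), the mechanism Z_2 <- -2 if Z_1 >= 0 else 0 is discarded; Z_2 is fixed at -6.
Z_3 = |Z_1 - Z_2|  [with Z_1=2, Z_2=-6]  = 8
Z_4 = |Z_2 - Z_3|  [with Z_2=-6, Z_3=8]  = 14

14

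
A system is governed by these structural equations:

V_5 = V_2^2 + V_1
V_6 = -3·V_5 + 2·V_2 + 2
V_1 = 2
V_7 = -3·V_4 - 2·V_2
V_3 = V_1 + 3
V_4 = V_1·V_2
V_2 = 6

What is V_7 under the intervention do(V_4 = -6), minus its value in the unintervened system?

54

The intervention breaks the incoming arrows to V_4: V_4 = V_1·V_2 no longer applies, and V_4 = -6.
V_7 = -3·V_4 - 2·V_2  [with V_4=-6, V_2=6]  = 6
Without intervention: V_4 = V_1·V_2  [with V_1=2, V_2=6]  = 12; V_7 = -3·V_4 - 2·V_2  [with V_4=12, V_2=6]  = -48.
Change = 6 − (-48) = 54.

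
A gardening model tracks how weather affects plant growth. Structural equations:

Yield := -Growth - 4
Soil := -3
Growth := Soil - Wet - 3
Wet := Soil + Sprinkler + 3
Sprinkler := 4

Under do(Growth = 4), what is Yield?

Intervening sets Growth = 4 and removes its equation (Growth := Soil - Wet - 3).
Yield = -Growth - 4  [with Growth=4]  = -8

-8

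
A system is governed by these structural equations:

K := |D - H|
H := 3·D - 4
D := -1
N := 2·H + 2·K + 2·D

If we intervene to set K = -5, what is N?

The intervention breaks the incoming arrows to K: K := |D - H| no longer applies, and K = -5.
H = 3·D - 4  [with D=-1]  = -7
N = 2·H + 2·K + 2·D  [with H=-7, K=-5, D=-1]  = -26

-26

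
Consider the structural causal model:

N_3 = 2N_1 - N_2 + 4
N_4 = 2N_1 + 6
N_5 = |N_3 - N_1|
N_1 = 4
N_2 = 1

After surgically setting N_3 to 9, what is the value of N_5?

do(N_3=9) replaces the equation N_3 = 2N_1 - N_2 + 4 with the constant N_3 = 9.
N_5 = |N_3 - N_1|  [with N_3=9, N_1=4]  = 5

5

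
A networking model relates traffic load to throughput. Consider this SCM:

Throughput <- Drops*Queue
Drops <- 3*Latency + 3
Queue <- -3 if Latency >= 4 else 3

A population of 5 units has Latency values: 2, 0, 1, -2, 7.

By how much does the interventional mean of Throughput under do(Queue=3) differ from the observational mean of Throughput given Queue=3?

12.15

The intervention sets Queue=3 in all 5 units regardless of Latency. Recomputing Throughput per unit gives 27, 9, 18, -9, 72; average 23.4.
Conditioning on Queue=3 selects the 4 unit(s) with Latency ∈ {2, 0, 1, -2}. Their Throughput values: 27, 9, 18, -9. Mean = 11.25.
Difference = 23.4 − 11.25 = 12.15.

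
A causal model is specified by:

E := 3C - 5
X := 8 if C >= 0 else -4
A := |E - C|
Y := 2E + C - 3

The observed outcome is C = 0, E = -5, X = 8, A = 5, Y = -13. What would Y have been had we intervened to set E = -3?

do(E=-3) replaces the equation E := 3C - 5 with the constant E = -3.
Y = 2E + C - 3  [with E=-3, C=0]  = -9

-9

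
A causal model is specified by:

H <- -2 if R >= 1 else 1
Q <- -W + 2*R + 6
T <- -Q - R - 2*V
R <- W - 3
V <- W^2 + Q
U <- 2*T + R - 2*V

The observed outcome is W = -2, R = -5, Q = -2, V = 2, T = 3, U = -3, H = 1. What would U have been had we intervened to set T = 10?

The intervention breaks the incoming arrows to T: T <- -Q - R - 2*V no longer applies, and T = 10.
R = W - 3  [with W=-2]  = -5
Q = -W + 2*R + 6  [with W=-2, R=-5]  = -2
V = W^2 + Q  [with W=-2, Q=-2]  = 2
U = 2*T + R - 2*V  [with T=10, R=-5, V=2]  = 11

11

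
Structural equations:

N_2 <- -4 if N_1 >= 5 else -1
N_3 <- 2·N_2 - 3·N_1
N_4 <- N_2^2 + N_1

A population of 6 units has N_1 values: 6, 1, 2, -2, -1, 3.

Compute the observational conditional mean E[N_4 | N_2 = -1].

E[N_4|N_2=-1] averages over only the 5 units with N_2=-1 (N_1 = 1, 2, -2, -1, 3): N_4 = 2, 3, -1, 0, 4, mean 1.6.

1.6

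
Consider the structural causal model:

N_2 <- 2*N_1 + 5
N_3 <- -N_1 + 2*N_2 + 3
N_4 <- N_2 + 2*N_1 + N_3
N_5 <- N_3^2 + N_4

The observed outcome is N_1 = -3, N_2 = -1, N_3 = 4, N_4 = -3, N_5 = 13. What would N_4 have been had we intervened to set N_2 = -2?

Under do(N_2=-2), the mechanism N_2 <- 2*N_1 + 5 is discarded; N_2 is fixed at -2.
N_3 = -N_1 + 2*N_2 + 3  [with N_1=-3, N_2=-2]  = 2
N_4 = N_2 + 2*N_1 + N_3  [with N_2=-2, N_1=-3, N_3=2]  = -6

-6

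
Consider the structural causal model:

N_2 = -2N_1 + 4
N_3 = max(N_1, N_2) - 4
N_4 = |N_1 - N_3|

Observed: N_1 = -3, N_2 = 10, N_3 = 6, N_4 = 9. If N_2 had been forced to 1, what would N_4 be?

Under do(N_2=1), the mechanism N_2 = -2N_1 + 4 is discarded; N_2 is fixed at 1.
N_3 = max(N_1, N_2) - 4  [with N_1=-3, N_2=1]  = -3
N_4 = |N_1 - N_3|  [with N_1=-3, N_3=-3]  = 0

0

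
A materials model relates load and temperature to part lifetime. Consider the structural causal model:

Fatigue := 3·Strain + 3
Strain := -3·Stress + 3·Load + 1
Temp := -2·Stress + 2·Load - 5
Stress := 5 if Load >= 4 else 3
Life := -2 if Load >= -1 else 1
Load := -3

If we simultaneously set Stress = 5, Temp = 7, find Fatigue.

-66

Setting Stress = 5, Temp = 7 by intervention discards those variables' equations.
Strain = -3·Stress + 3·Load + 1  [with Stress=5, Load=-3]  = -23
Fatigue = 3·Strain + 3  [with Strain=-23]  = -66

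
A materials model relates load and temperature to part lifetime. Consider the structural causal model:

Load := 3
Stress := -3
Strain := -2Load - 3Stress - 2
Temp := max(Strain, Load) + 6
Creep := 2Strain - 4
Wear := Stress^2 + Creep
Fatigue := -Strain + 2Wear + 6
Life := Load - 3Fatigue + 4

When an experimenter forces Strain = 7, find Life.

-104

The intervention breaks the incoming arrows to Strain: Strain := -2Load - 3Stress - 2 no longer applies, and Strain = 7.
Creep = 2Strain - 4  [with Strain=7]  = 10
Wear = Stress^2 + Creep  [with Stress=-3, Creep=10]  = 19
Fatigue = -Strain + 2Wear + 6  [with Strain=7, Wear=19]  = 37
Life = Load - 3Fatigue + 4  [with Load=3, Fatigue=37]  = -104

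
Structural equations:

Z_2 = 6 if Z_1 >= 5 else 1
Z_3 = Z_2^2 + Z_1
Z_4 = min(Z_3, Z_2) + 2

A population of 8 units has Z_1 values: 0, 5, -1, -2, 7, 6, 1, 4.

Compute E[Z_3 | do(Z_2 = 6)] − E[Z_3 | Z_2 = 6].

-3.5

The intervention sets Z_2=6 in all 8 units regardless of Z_1. Recomputing Z_3 per unit gives 36, 41, 35, 34, 43, 42, 37, 40; average 38.5.
Conditioning on Z_2=6 selects the 3 unit(s) with Z_1 ∈ {5, 7, 6}. Their Z_3 values: 41, 43, 42. Mean = 42.
Difference = 38.5 − 42 = -3.5.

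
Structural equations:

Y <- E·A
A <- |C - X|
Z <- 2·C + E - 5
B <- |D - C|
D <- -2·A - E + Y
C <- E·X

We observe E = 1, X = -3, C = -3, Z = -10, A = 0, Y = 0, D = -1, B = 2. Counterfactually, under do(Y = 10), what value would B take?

Intervening sets Y = 10 and removes its equation (Y <- E·A).
C = E·X  [with E=1, X=-3]  = -3
A = |C - X|  [with C=-3, X=-3]  = 0
D = -2·A - E + Y  [with A=0, E=1, Y=10]  = 9
B = |D - C|  [with D=9, C=-3]  = 12

12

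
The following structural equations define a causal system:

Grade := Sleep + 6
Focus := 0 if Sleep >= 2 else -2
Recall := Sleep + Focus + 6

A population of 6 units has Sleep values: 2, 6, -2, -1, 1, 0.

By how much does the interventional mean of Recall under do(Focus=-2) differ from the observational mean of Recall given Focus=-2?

1.5

do(Focus=-2) breaks Focus's dependence on Sleep. With Focus=-2 fixed, Recall across the units is 6, 10, 2, 3, 5, 4, mean 5.
Conditioning on Focus=-2 selects the 4 unit(s) with Sleep ∈ {-2, -1, 1, 0}. Their Recall values: 2, 3, 5, 4. Mean = 3.5.
Difference = 5 − 3.5 = 1.5.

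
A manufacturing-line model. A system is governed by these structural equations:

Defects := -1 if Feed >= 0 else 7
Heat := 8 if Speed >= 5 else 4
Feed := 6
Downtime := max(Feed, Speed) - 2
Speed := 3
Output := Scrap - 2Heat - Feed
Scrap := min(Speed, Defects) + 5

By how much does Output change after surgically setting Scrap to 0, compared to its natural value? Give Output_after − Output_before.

The intervention breaks the incoming arrows to Scrap: Scrap := min(Speed, Defects) + 5 no longer applies, and Scrap = 0.
Heat = 8 if Speed >= 5 else 4  [with Speed=3]  = 4
Output = Scrap - 2Heat - Feed  [with Scrap=0, Heat=4, Feed=6]  = -14
Without intervention: Heat = 8 if Speed >= 5 else 4  [with Speed=3]  = 4; Defects = -1 if Feed >= 0 else 7  [with Feed=6]  = -1; Scrap = min(Speed, Defects) + 5  [with Speed=3, Defects=-1]  = 4; Output = Scrap - 2Heat - Feed  [with Scrap=4, Heat=4, Feed=6]  = -10.
Change = -14 − (-10) = -4.

-4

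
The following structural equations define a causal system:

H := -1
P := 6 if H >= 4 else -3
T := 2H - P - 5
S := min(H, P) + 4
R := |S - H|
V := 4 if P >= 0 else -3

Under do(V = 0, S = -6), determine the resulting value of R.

Setting V = 0, S = -6 by intervention discards those variables' equations.
R = |S - H|  [with S=-6, H=-1]  = 5

5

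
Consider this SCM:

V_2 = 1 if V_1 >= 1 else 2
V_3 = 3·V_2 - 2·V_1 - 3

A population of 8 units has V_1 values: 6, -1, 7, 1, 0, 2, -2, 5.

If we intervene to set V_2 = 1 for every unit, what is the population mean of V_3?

-4.5

Every unit gets V_2=1 under the intervention. V_3 values become -12, 2, -14, -2, 0, -4, 4, -10; E[V_3|do(V_2=1)] = -4.5.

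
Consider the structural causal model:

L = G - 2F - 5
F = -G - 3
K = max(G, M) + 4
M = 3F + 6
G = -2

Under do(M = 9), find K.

do(M=9) replaces the equation M = 3F + 6 with the constant M = 9.
K = max(G, M) + 4  [with G=-2, M=9]  = 13

13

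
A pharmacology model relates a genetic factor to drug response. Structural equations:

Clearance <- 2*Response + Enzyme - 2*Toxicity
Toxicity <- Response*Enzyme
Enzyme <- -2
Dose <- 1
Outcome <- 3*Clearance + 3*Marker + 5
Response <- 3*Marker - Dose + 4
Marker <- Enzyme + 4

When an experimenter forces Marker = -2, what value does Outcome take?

The intervention breaks the incoming arrows to Marker: Marker <- Enzyme + 4 no longer applies, and Marker = -2.
Response = 3*Marker - Dose + 4  [with Marker=-2, Dose=1]  = -3
Toxicity = Response*Enzyme  [with Response=-3, Enzyme=-2]  = 6
Clearance = 2*Response + Enzyme - 2*Toxicity  [with Response=-3, Enzyme=-2, Toxicity=6]  = -20
Outcome = 3*Clearance + 3*Marker + 5  [with Clearance=-20, Marker=-2]  = -61

-61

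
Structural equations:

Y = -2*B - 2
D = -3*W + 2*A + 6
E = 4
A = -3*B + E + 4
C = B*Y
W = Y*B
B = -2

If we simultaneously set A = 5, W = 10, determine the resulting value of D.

-14

Under do(A = 5, W = 10), each intervened variable's structural equation is replaced by its fixed value.
D = -3*W + 2*A + 6  [with W=10, A=5]  = -14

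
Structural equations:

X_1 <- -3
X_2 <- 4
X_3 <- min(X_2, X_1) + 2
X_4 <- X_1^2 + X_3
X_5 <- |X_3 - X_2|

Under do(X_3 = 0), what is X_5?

do(X_3=0) replaces the equation X_3 <- min(X_2, X_1) + 2 with the constant X_3 = 0.
X_5 = |X_3 - X_2|  [with X_3=0, X_2=4]  = 4

4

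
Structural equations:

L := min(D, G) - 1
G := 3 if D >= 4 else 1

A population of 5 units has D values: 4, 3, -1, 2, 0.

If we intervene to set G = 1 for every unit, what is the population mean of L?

Every unit gets G=1 under the intervention. L values become 0, 0, -2, 0, -1; E[L|do(G=1)] = -0.6.

-0.6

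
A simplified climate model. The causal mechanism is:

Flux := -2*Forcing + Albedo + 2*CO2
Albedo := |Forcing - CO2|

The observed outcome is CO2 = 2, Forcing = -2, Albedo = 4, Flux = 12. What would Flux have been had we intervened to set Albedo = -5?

3

The intervention breaks the incoming arrows to Albedo: Albedo := |Forcing - CO2| no longer applies, and Albedo = -5.
Flux = -2*Forcing + Albedo + 2*CO2  [with Forcing=-2, Albedo=-5, CO2=2]  = 3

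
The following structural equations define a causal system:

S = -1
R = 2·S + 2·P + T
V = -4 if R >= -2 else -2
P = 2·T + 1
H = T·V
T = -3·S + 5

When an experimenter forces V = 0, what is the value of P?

do(V=0) replaces the equation V = -4 if R >= -2 else -2 with the constant V = 0.
P is not downstream of the intervention, so its value is determined by the original equations.
T = -3·S + 5  [with S=-1]  = 8
P = 2·T + 1  [with T=8]  = 17

17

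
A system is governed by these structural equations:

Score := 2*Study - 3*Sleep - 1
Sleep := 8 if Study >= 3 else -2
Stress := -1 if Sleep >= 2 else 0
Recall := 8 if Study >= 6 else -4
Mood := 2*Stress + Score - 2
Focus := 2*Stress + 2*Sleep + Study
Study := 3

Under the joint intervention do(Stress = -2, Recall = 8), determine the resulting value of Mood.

-25

Under do(Stress = -2, Recall = 8), each intervened variable's structural equation is replaced by its fixed value.
Sleep = 8 if Study >= 3 else -2  [with Study=3]  = 8
Score = 2*Study - 3*Sleep - 1  [with Study=3, Sleep=8]  = -19
Mood = 2*Stress + Score - 2  [with Stress=-2, Score=-19]  = -25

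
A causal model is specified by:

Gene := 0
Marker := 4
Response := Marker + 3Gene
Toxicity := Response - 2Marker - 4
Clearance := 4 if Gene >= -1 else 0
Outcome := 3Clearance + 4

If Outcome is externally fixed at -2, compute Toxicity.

-8

do(Outcome=-2) replaces the equation Outcome := 3Clearance + 4 with the constant Outcome = -2.
No directed path runs from Outcome to Toxicity, so Toxicity keeps its natural value.
Response = Marker + 3Gene  [with Marker=4, Gene=0]  = 4
Toxicity = Response - 2Marker - 4  [with Response=4, Marker=4]  = -8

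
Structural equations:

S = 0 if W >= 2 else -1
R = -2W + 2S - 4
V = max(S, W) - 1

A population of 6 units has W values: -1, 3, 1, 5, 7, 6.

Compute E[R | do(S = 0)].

-11

Every unit gets S=0 under the intervention. R values become -2, -10, -6, -14, -18, -16; E[R|do(S=0)] = -11.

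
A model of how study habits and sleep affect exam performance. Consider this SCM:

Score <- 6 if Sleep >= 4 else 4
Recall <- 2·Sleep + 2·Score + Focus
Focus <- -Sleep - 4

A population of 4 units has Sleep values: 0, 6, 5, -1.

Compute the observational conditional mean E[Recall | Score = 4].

Conditioning on Score=4 selects the 2 unit(s) with Sleep ∈ {0, -1}. Their Recall values: 4, 3. Mean = 3.5.

3.5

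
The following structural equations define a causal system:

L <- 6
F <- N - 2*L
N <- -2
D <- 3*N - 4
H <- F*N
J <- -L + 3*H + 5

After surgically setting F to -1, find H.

2

Intervening sets F = -1 and removes its equation (F <- N - 2*L).
H = F*N  [with F=-1, N=-2]  = 2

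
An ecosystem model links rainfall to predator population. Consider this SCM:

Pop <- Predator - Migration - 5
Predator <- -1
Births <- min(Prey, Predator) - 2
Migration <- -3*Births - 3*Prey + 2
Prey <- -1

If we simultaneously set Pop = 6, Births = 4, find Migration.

-7

Under do(Pop = 6, Births = 4), each intervened variable's structural equation is replaced by its fixed value.
Migration = -3*Births - 3*Prey + 2  [with Births=4, Prey=-1]  = -7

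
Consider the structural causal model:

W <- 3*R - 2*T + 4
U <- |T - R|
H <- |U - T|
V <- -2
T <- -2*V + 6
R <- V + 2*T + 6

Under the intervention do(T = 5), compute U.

9

Under do(T=5), the mechanism T <- -2*V + 6 is discarded; T is fixed at 5.
R = V + 2*T + 6  [with V=-2, T=5]  = 14
U = |T - R|  [with T=5, R=14]  = 9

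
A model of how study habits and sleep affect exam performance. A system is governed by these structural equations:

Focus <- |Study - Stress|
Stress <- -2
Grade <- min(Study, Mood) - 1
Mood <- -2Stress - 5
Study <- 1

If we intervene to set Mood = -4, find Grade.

-5

Intervening sets Mood = -4 and removes its equation (Mood <- -2Stress - 5).
Grade = min(Study, Mood) - 1  [with Study=1, Mood=-4]  = -5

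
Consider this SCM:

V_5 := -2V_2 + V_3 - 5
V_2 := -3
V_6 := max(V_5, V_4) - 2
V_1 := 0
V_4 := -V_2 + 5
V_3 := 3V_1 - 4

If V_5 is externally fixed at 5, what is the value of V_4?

8

The intervention breaks the incoming arrows to V_5: V_5 := -2V_2 + V_3 - 5 no longer applies, and V_5 = 5.
Since V_4 is not a descendant of the intervened variable, it is unaffected.
V_4 = -V_2 + 5  [with V_2=-3]  = 8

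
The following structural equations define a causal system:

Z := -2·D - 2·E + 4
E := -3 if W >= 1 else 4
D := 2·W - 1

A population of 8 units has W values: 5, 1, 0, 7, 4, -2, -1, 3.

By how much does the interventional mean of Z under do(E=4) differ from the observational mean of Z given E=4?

-12.5

Every unit gets E=4 under the intervention. Z values become -22, -6, -2, -30, -18, 6, 2, -14; E[Z|do(E=4)] = -10.5.
Conditioning on E=4 selects the 3 unit(s) with W ∈ {0, -2, -1}. Their Z values: -2, 6, 2. Mean = 2.
Difference = -10.5 − 2 = -12.5.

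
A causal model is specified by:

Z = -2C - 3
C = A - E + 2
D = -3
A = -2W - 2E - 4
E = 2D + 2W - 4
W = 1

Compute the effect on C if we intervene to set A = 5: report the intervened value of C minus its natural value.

-5

Intervening sets A = 5 and removes its equation (A = -2W - 2E - 4).
E = 2D + 2W - 4  [with D=-3, W=1]  = -8
C = A - E + 2  [with A=5, E=-8]  = 15
Without intervention: E = 2D + 2W - 4  [with D=-3, W=1]  = -8; A = -2W - 2E - 4  [with W=1, E=-8]  = 10; C = A - E + 2  [with A=10, E=-8]  = 20.
Change = 15 − 20 = -5.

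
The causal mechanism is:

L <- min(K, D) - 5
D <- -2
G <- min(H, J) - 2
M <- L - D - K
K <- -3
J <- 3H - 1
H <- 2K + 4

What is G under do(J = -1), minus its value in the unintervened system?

5

Intervening sets J = -1 and removes its equation (J <- 3H - 1).
H = 2K + 4  [with K=-3]  = -2
G = min(H, J) - 2  [with H=-2, J=-1]  = -4
Without intervention: H = 2K + 4  [with K=-3]  = -2; J = 3H - 1  [with H=-2]  = -7; G = min(H, J) - 2  [with H=-2, J=-7]  = -9.
Change = -4 − (-9) = 5.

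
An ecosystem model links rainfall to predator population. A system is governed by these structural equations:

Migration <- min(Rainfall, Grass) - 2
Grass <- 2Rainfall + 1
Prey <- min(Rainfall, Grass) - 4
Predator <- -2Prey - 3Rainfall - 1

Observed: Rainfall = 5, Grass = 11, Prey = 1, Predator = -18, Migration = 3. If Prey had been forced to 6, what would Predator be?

-28

The intervention breaks the incoming arrows to Prey: Prey <- min(Rainfall, Grass) - 4 no longer applies, and Prey = 6.
Predator = -2Prey - 3Rainfall - 1  [with Prey=6, Rainfall=5]  = -28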